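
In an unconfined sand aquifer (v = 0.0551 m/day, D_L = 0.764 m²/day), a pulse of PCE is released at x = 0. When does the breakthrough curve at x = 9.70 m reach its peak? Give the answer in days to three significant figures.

For the 1D instantaneous-source solution, setting ∂C/∂t = 0 at fixed x gives v²t² + 2Dt − x² = 0, so t = (√(D² + v²x²) − D)/v².
√(D² + v²x²) = √(0.764² + 0.0551² × 9.70²) = 0.9324; v² = 0.00303601.
t = (0.9324 − 0.764)/0.00303601 = 55.5 days (vs. the pure-advection estimate x/v = 176 d).

55.5 days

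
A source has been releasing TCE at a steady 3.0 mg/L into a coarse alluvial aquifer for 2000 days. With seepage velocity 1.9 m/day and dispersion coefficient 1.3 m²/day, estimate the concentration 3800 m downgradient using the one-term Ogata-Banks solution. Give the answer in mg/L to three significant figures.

1.50 mg/L

For a continuous step input, C/C₀ ≈ ½·erfc((x−vt)/(2√(Dt))).
vt = 1.9 × 2000 = 3800 m and 2√(Dt) = 2√(1.3 × 2000) = 102.0 m.
Argument (x−vt)/(2√(Dt)) = (3800 − 3800)/102.0 = 0; ½·erfc(0) = 0.5000.
C = 3.0 × 0.5000 = 1.50 mg/L.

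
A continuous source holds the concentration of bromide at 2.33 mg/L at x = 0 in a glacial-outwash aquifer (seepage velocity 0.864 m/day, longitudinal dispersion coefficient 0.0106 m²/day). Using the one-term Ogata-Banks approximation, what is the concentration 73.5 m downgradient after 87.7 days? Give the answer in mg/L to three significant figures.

For a continuous step input, C/C₀ ≈ ½·erfc((x−vt)/(2√(Dt))).
vt = 0.864 × 87.7 = 75.7728 m and 2√(Dt) = 2√(0.0106 × 87.7) = 1.928 m.
Argument (x−vt)/(2√(Dt)) = (73.5 − 75.7728)/1.928 = -1.179; ½·erfc(-1.179) = 0.9523.
C = 2.33 × 0.9523 = 2.22 mg/L.

2.22 mg/L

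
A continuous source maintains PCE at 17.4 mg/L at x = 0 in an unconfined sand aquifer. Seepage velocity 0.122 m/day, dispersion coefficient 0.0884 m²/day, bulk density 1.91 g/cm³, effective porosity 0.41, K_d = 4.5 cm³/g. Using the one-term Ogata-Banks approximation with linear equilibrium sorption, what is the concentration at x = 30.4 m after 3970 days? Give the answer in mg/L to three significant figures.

Retardation factor R = 1 + ρ_b·K_d/n = 1 + 1.91 × 4.5/0.41 = 21.96.
Sorption retards both mechanisms: v_R = v/R = 0.005556 m/day, D_R = D/R = 0.004026 m²/day.
v_R·t = 0.005556 × 3970 = 22.05732 m; 2√(D_R t) = 7.996 m; argument = (30.4 − 22.05732)/7.996 = 1.043.
C = C₀ × ½·erfc(1.043) = 17.4 × 0.07010 = 1.22 mg/L.

1.22 mg/L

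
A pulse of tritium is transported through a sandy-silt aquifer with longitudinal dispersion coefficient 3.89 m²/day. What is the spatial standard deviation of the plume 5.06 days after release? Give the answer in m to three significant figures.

Dispersive spreading gives a Gaussian with σ² = 2Dt; advection only shifts the center.
σ = √(2 × 3.89 × 5.06) = 6.27 m.

6.27 m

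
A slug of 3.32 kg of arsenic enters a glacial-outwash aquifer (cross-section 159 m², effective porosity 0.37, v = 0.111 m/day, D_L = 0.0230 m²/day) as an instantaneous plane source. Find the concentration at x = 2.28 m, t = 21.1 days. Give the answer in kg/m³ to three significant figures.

0.0228 kg/m³

For an instantaneous plane source, C(x,t) = M/(n_e·A·√(4πDt)) · exp(−(x−vt)²/(4Dt)), with n_e·A the pore (flow) area.
Plume center vt = 0.111 × 21.1 = 2.3421 m, so the well at 2.28 m is 0.0621 m upgradient of the peak.
√(4πDt) = 2.470 m, giving peak height M/(n_e·A·√(4πDt)) = 3.32/(0.37 × 159 × 2.470) = 0.02285 kg/m³.
(x−vt)²/(4Dt) = (-0.0621)²/(4 × 0.0230 × 21.1) = 0.001987; exp(−0.001987) = 0.9980.
C = 0.02285 × 0.9980 = 0.0228 kg/m³.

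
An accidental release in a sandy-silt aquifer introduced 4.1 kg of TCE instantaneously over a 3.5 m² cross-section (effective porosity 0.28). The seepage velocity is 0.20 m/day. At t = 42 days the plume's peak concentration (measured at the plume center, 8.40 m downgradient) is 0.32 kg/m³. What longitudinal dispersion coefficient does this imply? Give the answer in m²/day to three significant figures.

0.324 m²/day

At the plume center C_max = M/(n_e·A·√(4πDt)), so D = M²/(4πt·(n_e·A·C_max)²).
n_e·A·C_max = 0.28 × 3.5 × 0.32 = 0.3136 kg/m.
D = 4.1²/(4π × 42 × 0.3136²) = 0.324 m²/day.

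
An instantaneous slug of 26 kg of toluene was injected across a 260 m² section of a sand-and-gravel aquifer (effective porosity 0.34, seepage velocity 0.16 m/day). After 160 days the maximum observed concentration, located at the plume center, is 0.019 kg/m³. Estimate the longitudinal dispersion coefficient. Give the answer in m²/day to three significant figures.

At the plume center C_max = M/(n_e·A·√(4πDt)), so D = M²/(4πt·(n_e·A·C_max)²).
n_e·A·C_max = 0.34 × 260 × 0.019 = 1.680 kg/m.
D = 26²/(4π × 160 × 1.680²) = 0.119 m²/day.

0.119 m²/day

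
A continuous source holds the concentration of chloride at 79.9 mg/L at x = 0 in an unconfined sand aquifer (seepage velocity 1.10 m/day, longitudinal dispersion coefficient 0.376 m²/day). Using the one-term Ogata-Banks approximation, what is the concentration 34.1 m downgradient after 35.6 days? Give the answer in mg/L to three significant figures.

66.8 mg/L

For a continuous step input, C/C₀ ≈ ½·erfc((x−vt)/(2√(Dt))).
vt = 1.10 × 35.6 = 39.16 m and 2√(Dt) = 2√(0.376 × 35.6) = 7.317 m.
Argument (x−vt)/(2√(Dt)) = (34.1 − 39.16)/7.317 = -0.6915; ½·erfc(-0.6915) = 0.8359.
C = 79.9 × 0.8359 = 66.8 mg/L.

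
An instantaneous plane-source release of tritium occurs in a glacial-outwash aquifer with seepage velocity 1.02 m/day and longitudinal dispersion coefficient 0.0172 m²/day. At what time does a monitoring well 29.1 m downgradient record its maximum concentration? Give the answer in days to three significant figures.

28.5 days

For the 1D instantaneous-source solution, setting ∂C/∂t = 0 at fixed x gives v²t² + 2Dt − x² = 0, so t = (√(D² + v²x²) − D)/v².
√(D² + v²x²) = √(0.0172² + 1.02² × 29.1²) = 29.68; v² = 1.0404.
t = (29.68 − 0.0172)/1.0404 = 28.5 days (vs. the pure-advection estimate x/v = 28.5 d).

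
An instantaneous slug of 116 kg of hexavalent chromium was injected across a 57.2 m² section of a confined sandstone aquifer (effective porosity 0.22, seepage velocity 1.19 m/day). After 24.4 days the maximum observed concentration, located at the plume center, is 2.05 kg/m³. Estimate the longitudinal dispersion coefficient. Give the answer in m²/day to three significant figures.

0.0659 m²/day

At the plume center C_max = M/(n_e·A·√(4πDt)), so D = M²/(4πt·(n_e·A·C_max)²).
n_e·A·C_max = 0.22 × 57.2 × 2.05 = 25.80 kg/m.
D = 116²/(4π × 24.4 × 25.80²) = 0.0659 m²/day.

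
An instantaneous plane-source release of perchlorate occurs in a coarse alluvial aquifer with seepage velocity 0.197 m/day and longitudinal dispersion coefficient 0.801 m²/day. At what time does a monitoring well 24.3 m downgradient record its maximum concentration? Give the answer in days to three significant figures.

104 days

For the 1D instantaneous-source solution, setting ∂C/∂t = 0 at fixed x gives v²t² + 2Dt − x² = 0, so t = (√(D² + v²x²) − D)/v².
√(D² + v²x²) = √(0.801² + 0.197² × 24.3²) = 4.854; v² = 0.038809.
t = (4.854 − 0.801)/0.038809 = 104 days (vs. the pure-advection estimate x/v = 123 d).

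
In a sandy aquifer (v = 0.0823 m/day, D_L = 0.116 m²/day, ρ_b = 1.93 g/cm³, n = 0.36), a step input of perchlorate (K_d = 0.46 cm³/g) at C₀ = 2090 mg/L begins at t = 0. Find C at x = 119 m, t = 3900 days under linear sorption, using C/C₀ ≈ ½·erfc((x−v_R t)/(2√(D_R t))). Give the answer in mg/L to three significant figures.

107 mg/L

Retardation factor R = 1 + ρ_b·K_d/n = 1 + 1.93 × 0.46/0.36 = 3.466.
Sorption retards both mechanisms: v_R = v/R = 0.02374 m/day, D_R = D/R = 0.03347 m²/day.
v_R·t = 0.02374 × 3900 = 92.586 m; 2√(D_R t) = 22.85 m; argument = (119 − 92.586)/22.85 = 1.156.
C = C₀ × ½·erfc(1.156) = 2090 × 0.05104 = 107 mg/L.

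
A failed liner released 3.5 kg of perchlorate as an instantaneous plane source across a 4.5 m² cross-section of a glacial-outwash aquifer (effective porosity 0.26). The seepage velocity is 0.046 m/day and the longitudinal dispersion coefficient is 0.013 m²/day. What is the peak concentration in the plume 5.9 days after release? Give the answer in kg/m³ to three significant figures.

3.05 kg/m³

The peak of an instantaneous 1D plume sits at x = vt; there the Gaussian factor is 1 and C_max = M/(n_e·A·√(4πDt)), where n_e·A is the pore area the mass is dissolved in.
√(4πDt) = √(4π × 0.013 × 5.9) = 0.9818 m, so C_max = 3.5/(0.26 × 4.5 × 0.9818) = 3.05 kg/m³.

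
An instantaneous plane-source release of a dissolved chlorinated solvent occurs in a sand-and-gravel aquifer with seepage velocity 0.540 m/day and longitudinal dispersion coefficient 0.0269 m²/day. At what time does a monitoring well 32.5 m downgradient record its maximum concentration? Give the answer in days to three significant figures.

60.1 days

For the 1D instantaneous-source solution, setting ∂C/∂t = 0 at fixed x gives v²t² + 2Dt − x² = 0, so t = (√(D² + v²x²) − D)/v².
√(D² + v²x²) = √(0.0269² + 0.540² × 32.5²) = 17.55; v² = 0.2916.
t = (17.55 − 0.0269)/0.2916 = 60.1 days (vs. the pure-advection estimate x/v = 60.2 d).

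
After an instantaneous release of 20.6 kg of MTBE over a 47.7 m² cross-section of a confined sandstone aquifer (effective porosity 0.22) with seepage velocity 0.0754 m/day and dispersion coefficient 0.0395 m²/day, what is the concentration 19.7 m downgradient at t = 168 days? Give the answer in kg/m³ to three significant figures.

For an instantaneous plane source, C(x,t) = M/(n_e·A·√(4πDt)) · exp(−(x−vt)²/(4Dt)), with n_e·A the pore (flow) area.
Plume center vt = 0.0754 × 168 = 12.6672 m, so the well at 19.7 m is 7.0328 m downgradient of the peak.
√(4πDt) = 9.132 m, giving peak height M/(n_e·A·√(4πDt)) = 20.6/(0.22 × 47.7 × 9.132) = 0.2150 kg/m³.
(x−vt)²/(4Dt) = (7.0328)²/(4 × 0.0395 × 168) = 1.863; exp(−1.863) = 0.1552.
C = 0.2150 × 0.1552 = 0.0334 kg/m³.

0.0334 kg/m³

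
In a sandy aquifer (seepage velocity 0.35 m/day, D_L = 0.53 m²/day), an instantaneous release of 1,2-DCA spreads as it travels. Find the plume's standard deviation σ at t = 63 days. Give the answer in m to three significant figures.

8.17 m

Dispersive spreading gives a Gaussian with σ² = 2Dt; advection only shifts the center.
σ = √(2 × 0.53 × 63) = 8.17 m.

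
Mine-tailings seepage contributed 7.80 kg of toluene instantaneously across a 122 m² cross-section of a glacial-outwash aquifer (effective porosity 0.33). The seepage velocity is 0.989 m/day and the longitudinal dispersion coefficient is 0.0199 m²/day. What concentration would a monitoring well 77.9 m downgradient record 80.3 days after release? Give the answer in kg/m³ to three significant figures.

For an instantaneous plane source, C(x,t) = M/(n_e·A·√(4πDt)) · exp(−(x−vt)²/(4Dt)), with n_e·A the pore (flow) area.
Plume center vt = 0.989 × 80.3 = 79.4167 m, so the well at 77.9 m is 1.5167 m upgradient of the peak.
√(4πDt) = 4.481 m, giving peak height M/(n_e·A·√(4πDt)) = 7.80/(0.33 × 122 × 4.481) = 0.04324 kg/m³.
(x−vt)²/(4Dt) = (-1.5167)²/(4 × 0.0199 × 80.3) = 0.3599; exp(−0.3599) = 0.6977.
C = 0.04324 × 0.6977 = 0.0302 kg/m³.

0.0302 kg/m³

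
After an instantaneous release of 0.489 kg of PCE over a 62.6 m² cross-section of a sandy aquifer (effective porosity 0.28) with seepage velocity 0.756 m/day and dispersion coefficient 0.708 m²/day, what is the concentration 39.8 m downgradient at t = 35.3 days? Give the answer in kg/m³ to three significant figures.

For an instantaneous plane source, C(x,t) = M/(n_e·A·√(4πDt)) · exp(−(x−vt)²/(4Dt)), with n_e·A the pore (flow) area.
Plume center vt = 0.756 × 35.3 = 26.6868 m, so the well at 39.8 m is 13.1132 m downgradient of the peak.
√(4πDt) = 17.72 m, giving peak height M/(n_e·A·√(4πDt)) = 0.489/(0.28 × 62.6 × 17.72) = 0.001574 kg/m³.
(x−vt)²/(4Dt) = (13.1132)²/(4 × 0.708 × 35.3) = 1.720; exp(−1.720) = 0.1791.
C = 0.001574 × 0.1791 = 0.000282 kg/m³.

0.000282 kg/m³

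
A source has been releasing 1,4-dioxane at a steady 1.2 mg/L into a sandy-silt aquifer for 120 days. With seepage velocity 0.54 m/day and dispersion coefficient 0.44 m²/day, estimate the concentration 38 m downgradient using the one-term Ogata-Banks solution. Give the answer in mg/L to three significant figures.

1.19 mg/L

For a continuous step input, C/C₀ ≈ ½·erfc((x−vt)/(2√(Dt))).
vt = 0.54 × 120 = 64.8 m and 2√(Dt) = 2√(0.44 × 120) = 14.53 m.
Argument (x−vt)/(2√(Dt)) = (38 − 64.8)/14.53 = -1.844; ½·erfc(-1.844) = 0.9954.
C = 1.2 × 0.9954 = 1.19 mg/L.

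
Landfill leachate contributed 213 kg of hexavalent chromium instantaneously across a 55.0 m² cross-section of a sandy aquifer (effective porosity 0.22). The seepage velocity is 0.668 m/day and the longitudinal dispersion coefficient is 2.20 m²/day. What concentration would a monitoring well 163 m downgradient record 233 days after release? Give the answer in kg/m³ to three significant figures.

0.214 kg/m³

For an instantaneous plane source, C(x,t) = M/(n_e·A·√(4πDt)) · exp(−(x−vt)²/(4Dt)), with n_e·A the pore (flow) area.
Plume center vt = 0.668 × 233 = 155.644 m, so the well at 163 m is 7.356 m downgradient of the peak.
√(4πDt) = 80.26 m, giving peak height M/(n_e·A·√(4πDt)) = 213/(0.22 × 55.0 × 80.26) = 0.2193 kg/m³.
(x−vt)²/(4Dt) = (7.356)²/(4 × 2.20 × 233) = 0.02639; exp(−0.02639) = 0.9740.
C = 0.2193 × 0.9740 = 0.214 kg/m³.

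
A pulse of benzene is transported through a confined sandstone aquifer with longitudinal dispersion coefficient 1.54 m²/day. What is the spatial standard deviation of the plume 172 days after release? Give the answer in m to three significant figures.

23.0 m

Dispersive spreading gives a Gaussian with σ² = 2Dt; advection only shifts the center.
σ = √(2 × 1.54 × 172) = 23.0 m.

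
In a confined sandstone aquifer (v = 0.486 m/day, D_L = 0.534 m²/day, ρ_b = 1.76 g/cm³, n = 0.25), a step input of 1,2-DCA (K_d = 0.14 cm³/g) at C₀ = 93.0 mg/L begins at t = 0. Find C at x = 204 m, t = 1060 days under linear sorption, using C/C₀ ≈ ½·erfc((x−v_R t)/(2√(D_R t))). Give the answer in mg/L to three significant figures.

Retardation factor R = 1 + ρ_b·K_d/n = 1 + 1.76 × 0.14/0.25 = 1.986.
Sorption retards both mechanisms: v_R = v/R = 0.2447 m/day, D_R = D/R = 0.2689 m²/day.
v_R·t = 0.2447 × 1060 = 259.382 m; 2√(D_R t) = 33.77 m; argument = (204 − 259.382)/33.77 = -1.640.
C = C₀ × ½·erfc(-1.640) = 93.0 × 0.9898 = 92.1 mg/L.

92.1 mg/L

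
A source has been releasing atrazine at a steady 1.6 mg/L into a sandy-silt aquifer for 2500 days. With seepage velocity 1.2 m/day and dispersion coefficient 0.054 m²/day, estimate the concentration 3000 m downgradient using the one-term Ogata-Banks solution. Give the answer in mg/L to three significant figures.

For a continuous step input, C/C₀ ≈ ½·erfc((x−vt)/(2√(Dt))).
vt = 1.2 × 2500 = 3000 m and 2√(Dt) = 2√(0.054 × 2500) = 23.24 m.
Argument (x−vt)/(2√(Dt)) = (3000 − 3000)/23.24 = 0; ½·erfc(0) = 0.5000.
C = 1.6 × 0.5000 = 0.800 mg/L.

0.800 mg/L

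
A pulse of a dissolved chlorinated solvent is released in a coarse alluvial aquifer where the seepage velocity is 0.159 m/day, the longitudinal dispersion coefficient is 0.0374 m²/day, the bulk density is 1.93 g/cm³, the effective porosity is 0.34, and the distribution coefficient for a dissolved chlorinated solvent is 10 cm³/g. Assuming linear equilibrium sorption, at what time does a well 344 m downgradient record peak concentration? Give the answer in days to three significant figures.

Retardation factor R = 1 + ρ_b·K_d/n = 1 + 1.93 × 10/0.34 = 57.76.
Sorption retards both mechanisms: v_R = v/R = 0.002753 m/day, D_R = D/R = 0.0006475 m²/day.
Peak time from v_R²t² + 2D_R t − x² = 0: t = (√(D_R² + v_R²x²) − D_R)/v_R².
√(D_R² + v_R²x²) = √(0.0006475² + 0.002753² × 344²) = 0.9470; v_R² = 7.579e-06.
t = (0.9470 − 0.0006475)/7.579e-06 = 125000 days.

125000 days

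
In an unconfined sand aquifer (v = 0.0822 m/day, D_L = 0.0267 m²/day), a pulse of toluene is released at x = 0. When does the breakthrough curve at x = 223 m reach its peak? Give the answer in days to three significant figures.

For the 1D instantaneous-source solution, setting ∂C/∂t = 0 at fixed x gives v²t² + 2Dt − x² = 0, so t = (√(D² + v²x²) − D)/v².
√(D² + v²x²) = √(0.0267² + 0.0822² × 223²) = 18.33; v² = 0.00675684.
t = (18.33 − 0.0267)/0.00675684 = 2710 days (vs. the pure-advection estimate x/v = 2710 d).

2710 days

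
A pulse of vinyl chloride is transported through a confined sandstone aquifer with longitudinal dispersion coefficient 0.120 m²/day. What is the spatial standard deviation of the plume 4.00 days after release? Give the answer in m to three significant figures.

Dispersive spreading gives a Gaussian with σ² = 2Dt; advection only shifts the center.
σ = √(2 × 0.120 × 4.00) = 0.980 m.

0.980 m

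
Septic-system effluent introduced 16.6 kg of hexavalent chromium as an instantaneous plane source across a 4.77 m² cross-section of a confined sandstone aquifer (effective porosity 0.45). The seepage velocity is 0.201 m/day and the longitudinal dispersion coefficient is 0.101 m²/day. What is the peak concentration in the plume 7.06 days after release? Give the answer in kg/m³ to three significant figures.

2.58 kg/m³

The peak of an instantaneous 1D plume sits at x = vt; there the Gaussian factor is 1 and C_max = M/(n_e·A·√(4πDt)), where n_e·A is the pore area the mass is dissolved in.
√(4πDt) = √(4π × 0.101 × 7.06) = 2.993 m, so C_max = 16.6/(0.45 × 4.77 × 2.993) = 2.58 kg/m³.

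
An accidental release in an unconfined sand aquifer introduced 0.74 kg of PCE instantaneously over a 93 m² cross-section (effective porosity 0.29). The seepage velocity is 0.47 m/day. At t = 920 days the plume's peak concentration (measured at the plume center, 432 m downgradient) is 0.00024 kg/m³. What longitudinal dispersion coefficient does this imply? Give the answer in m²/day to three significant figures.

1.13 m²/day

At the plume center C_max = M/(n_e·A·√(4πDt)), so D = M²/(4πt·(n_e·A·C_max)²).
n_e·A·C_max = 0.29 × 93 × 0.00024 = 0.006473 kg/m.
D = 0.74²/(4π × 920 × 0.006473²) = 1.13 m²/day.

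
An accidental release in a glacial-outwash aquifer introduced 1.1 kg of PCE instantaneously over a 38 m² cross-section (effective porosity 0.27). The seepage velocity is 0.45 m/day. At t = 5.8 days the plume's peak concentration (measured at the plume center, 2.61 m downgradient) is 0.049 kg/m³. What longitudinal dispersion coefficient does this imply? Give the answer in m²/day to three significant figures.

At the plume center C_max = M/(n_e·A·√(4πDt)), so D = M²/(4πt·(n_e·A·C_max)²).
n_e·A·C_max = 0.27 × 38 × 0.049 = 0.5027 kg/m.
D = 1.1²/(4π × 5.8 × 0.5027²) = 0.0657 m²/day.

0.0657 m²/day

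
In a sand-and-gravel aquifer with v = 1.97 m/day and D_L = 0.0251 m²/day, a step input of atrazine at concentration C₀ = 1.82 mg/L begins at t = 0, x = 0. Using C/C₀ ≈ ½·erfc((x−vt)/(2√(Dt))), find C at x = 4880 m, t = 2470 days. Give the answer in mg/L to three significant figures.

0.187 mg/L

For a continuous step input, C/C₀ ≈ ½·erfc((x−vt)/(2√(Dt))).
vt = 1.97 × 2470 = 4865.9 m and 2√(Dt) = 2√(0.0251 × 2470) = 15.75 m.
Argument (x−vt)/(2√(Dt)) = (4880 − 4865.9)/15.75 = 0.8952; ½·erfc(0.8952) = 0.1028.
C = 1.82 × 0.1028 = 0.187 mg/L.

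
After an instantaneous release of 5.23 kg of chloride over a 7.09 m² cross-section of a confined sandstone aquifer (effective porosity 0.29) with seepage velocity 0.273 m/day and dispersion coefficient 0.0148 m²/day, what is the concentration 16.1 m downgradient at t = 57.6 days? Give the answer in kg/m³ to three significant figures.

For an instantaneous plane source, C(x,t) = M/(n_e·A·√(4πDt)) · exp(−(x−vt)²/(4Dt)), with n_e·A the pore (flow) area.
Plume center vt = 0.273 × 57.6 = 15.7248 m, so the well at 16.1 m is 0.3752 m downgradient of the peak.
√(4πDt) = 3.273 m, giving peak height M/(n_e·A·√(4πDt)) = 5.23/(0.29 × 7.09 × 3.273) = 0.7772 kg/m³.
(x−vt)²/(4Dt) = (0.3752)²/(4 × 0.0148 × 57.6) = 0.04128; exp(−0.04128) = 0.9596.
C = 0.7772 × 0.9596 = 0.746 kg/m³.

0.746 kg/m³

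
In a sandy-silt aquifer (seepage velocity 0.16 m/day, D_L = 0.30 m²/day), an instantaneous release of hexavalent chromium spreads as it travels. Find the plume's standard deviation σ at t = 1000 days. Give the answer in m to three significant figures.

Dispersive spreading gives a Gaussian with σ² = 2Dt; advection only shifts the center.
σ = √(2 × 0.30 × 1000) = 24.5 m.

24.5 m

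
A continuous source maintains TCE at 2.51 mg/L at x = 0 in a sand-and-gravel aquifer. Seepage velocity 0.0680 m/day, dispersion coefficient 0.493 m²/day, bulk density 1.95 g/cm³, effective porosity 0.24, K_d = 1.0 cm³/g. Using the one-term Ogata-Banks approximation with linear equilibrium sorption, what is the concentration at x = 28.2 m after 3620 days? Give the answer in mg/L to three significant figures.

1.19 mg/L

Retardation factor R = 1 + ρ_b·K_d/n = 1 + 1.95 × 1.0/0.24 = 9.125.
Sorption retards both mechanisms: v_R = v/R = 0.007452 m/day, D_R = D/R = 0.05403 m²/day.
v_R·t = 0.007452 × 3620 = 26.97624 m; 2√(D_R t) = 27.97 m; argument = (28.2 − 26.97624)/27.97 = 0.04375.
C = C₀ × ½·erfc(0.04375) = 2.51 × 0.4753 = 1.19 mg/L.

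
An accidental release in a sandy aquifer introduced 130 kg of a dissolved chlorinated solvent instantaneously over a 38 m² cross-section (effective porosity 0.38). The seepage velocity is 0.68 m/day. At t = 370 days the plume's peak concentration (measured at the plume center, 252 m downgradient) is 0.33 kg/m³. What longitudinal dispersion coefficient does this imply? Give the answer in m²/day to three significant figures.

0.160 m²/day

At the plume center C_max = M/(n_e·A·√(4πDt)), so D = M²/(4πt·(n_e·A·C_max)²).
n_e·A·C_max = 0.38 × 38 × 0.33 = 4.765 kg/m.
D = 130²/(4π × 370 × 4.765²) = 0.160 m²/day.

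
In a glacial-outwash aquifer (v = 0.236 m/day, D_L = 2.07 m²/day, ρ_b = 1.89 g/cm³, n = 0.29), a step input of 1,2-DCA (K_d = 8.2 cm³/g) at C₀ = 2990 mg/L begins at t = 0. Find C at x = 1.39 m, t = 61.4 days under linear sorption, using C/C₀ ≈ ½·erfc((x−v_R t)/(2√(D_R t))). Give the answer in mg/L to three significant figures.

901 mg/L

Retardation factor R = 1 + ρ_b·K_d/n = 1 + 1.89 × 8.2/0.29 = 54.44.
Sorption retards both mechanisms: v_R = v/R = 0.004335 m/day, D_R = D/R = 0.03802 m²/day.
v_R·t = 0.004335 × 61.4 = 0.266169 m; 2√(D_R t) = 3.056 m; argument = (1.39 − 0.266169)/3.056 = 0.3677.
C = C₀ × ½·erfc(0.3677) = 2990 × 0.3015 = 901 mg/L.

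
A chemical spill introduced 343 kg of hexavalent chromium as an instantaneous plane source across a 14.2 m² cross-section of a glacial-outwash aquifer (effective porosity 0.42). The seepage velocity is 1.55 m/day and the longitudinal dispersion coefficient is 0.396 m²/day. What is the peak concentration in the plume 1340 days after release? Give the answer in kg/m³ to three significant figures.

The peak of an instantaneous 1D plume sits at x = vt; there the Gaussian factor is 1 and C_max = M/(n_e·A·√(4πDt)), where n_e·A is the pore area the mass is dissolved in.
√(4πDt) = √(4π × 0.396 × 1340) = 81.66 m, so C_max = 343/(0.42 × 14.2 × 81.66) = 0.704 kg/m³.

0.704 kg/m³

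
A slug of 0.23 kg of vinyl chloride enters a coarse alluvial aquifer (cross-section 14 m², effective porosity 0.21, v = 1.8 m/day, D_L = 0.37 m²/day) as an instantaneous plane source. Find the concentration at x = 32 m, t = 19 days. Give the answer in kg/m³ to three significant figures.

0.00701 kg/m³

For an instantaneous plane source, C(x,t) = M/(n_e·A·√(4πDt)) · exp(−(x−vt)²/(4Dt)), with n_e·A the pore (flow) area.
Plume center vt = 1.8 × 19 = 34.2 m, so the well at 32 m is 2.2 m upgradient of the peak.
√(4πDt) = 9.399 m, giving peak height M/(n_e·A·√(4πDt)) = 0.23/(0.21 × 14 × 9.399) = 0.008323 kg/m³.
(x−vt)²/(4Dt) = (-2.2)²/(4 × 0.37 × 19) = 0.1721; exp(−0.1721) = 0.8419.
C = 0.008323 × 0.8419 = 0.00701 kg/m³.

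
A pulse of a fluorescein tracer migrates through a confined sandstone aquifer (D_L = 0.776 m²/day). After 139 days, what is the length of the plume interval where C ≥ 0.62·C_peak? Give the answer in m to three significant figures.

28.7 m

The plume is Gaussian with σ = √(2Dt) = √(2 × 0.776 × 139) = 14.69 m.
C/C_peak = exp(−Δx²/(2σ²)) = 0.62 ⇒ Δx = σ·√(−2 ln 0.62) = 14.69 × 0.9778 = 14.36 m.
Width = 2Δx = 28.7 m.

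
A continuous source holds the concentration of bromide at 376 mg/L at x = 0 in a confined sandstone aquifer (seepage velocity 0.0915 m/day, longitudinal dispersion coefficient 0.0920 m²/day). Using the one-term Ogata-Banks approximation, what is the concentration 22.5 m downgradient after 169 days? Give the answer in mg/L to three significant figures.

For a continuous step input, C/C₀ ≈ ½·erfc((x−vt)/(2√(Dt))).
vt = 0.0915 × 169 = 15.4635 m and 2√(Dt) = 2√(0.0920 × 169) = 7.886 m.
Argument (x−vt)/(2√(Dt)) = (22.5 − 15.4635)/7.886 = 0.8923; ½·erfc(0.8923) = 0.1035.
C = 376 × 0.1035 = 38.9 mg/L.

38.9 mg/L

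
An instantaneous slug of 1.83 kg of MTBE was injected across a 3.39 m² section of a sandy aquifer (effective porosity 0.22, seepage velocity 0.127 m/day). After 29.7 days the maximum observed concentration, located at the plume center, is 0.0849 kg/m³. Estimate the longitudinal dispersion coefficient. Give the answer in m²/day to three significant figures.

2.24 m²/day

At the plume center C_max = M/(n_e·A·√(4πDt)), so D = M²/(4πt·(n_e·A·C_max)²).
n_e·A·C_max = 0.22 × 3.39 × 0.0849 = 0.06332 kg/m.
D = 1.83²/(4π × 29.7 × 0.06332²) = 2.24 m²/day.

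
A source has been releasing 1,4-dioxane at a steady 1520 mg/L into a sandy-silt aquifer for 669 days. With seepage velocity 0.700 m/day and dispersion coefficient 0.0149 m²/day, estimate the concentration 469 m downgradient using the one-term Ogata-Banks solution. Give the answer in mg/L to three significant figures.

For a continuous step input, C/C₀ ≈ ½·erfc((x−vt)/(2√(Dt))).
vt = 0.700 × 669 = 468.3 m and 2√(Dt) = 2√(0.0149 × 669) = 6.314 m.
Argument (x−vt)/(2√(Dt)) = (469 − 468.3)/6.314 = 0.1109; ½·erfc(0.1109) = 0.4377.
C = 1520 × 0.4377 = 665 mg/L.

665 mg/L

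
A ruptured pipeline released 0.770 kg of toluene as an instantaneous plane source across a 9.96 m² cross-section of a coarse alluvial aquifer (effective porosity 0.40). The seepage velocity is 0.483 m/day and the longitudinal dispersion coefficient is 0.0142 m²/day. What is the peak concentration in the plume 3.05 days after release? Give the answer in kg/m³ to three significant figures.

0.262 kg/m³

The peak of an instantaneous 1D plume sits at x = vt; there the Gaussian factor is 1 and C_max = M/(n_e·A·√(4πDt)), where n_e·A is the pore area the mass is dissolved in.
√(4πDt) = √(4π × 0.0142 × 3.05) = 0.7377 m, so C_max = 0.770/(0.40 × 9.96 × 0.7377) = 0.262 kg/m³.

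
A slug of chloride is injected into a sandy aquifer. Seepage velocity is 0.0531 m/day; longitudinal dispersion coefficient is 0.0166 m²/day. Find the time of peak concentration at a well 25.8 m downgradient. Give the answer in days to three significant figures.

For the 1D instantaneous-source solution, setting ∂C/∂t = 0 at fixed x gives v²t² + 2Dt − x² = 0, so t = (√(D² + v²x²) − D)/v².
√(D² + v²x²) = √(0.0166² + 0.0531² × 25.8²) = 1.370; v² = 0.00281961.
t = (1.370 − 0.0166)/0.00281961 = 480 days (vs. the pure-advection estimate x/v = 486 d).

480 days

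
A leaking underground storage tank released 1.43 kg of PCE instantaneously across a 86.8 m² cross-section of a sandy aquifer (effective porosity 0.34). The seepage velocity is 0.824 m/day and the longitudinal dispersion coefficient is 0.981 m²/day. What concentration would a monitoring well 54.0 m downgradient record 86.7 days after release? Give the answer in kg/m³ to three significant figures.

0.000606 kg/m³

For an instantaneous plane source, C(x,t) = M/(n_e·A·√(4πDt)) · exp(−(x−vt)²/(4Dt)), with n_e·A the pore (flow) area.
Plume center vt = 0.824 × 86.7 = 71.4408 m, so the well at 54.0 m is 17.4408 m upgradient of the peak.
√(4πDt) = 32.69 m, giving peak height M/(n_e·A·√(4πDt)) = 1.43/(0.34 × 86.8 × 32.69) = 0.001482 kg/m³.
(x−vt)²/(4Dt) = (-17.4408)²/(4 × 0.981 × 86.7) = 0.8941; exp(−0.8941) = 0.4090.
C = 0.001482 × 0.4090 = 0.000606 kg/m³.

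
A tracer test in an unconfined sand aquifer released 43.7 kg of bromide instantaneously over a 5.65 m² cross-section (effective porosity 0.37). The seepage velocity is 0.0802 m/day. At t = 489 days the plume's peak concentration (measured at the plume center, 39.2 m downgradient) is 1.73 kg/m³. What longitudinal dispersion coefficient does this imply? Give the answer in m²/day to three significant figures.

At the plume center C_max = M/(n_e·A·√(4πDt)), so D = M²/(4πt·(n_e·A·C_max)²).
n_e·A·C_max = 0.37 × 5.65 × 1.73 = 3.617 kg/m.
D = 43.7²/(4π × 489 × 3.617²) = 0.0238 m²/day.

0.0238 m²/day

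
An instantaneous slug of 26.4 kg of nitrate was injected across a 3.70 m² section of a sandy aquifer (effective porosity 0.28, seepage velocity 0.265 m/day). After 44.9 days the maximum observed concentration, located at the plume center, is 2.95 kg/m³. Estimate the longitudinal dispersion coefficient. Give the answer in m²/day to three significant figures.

0.132 m²/day

At the plume center C_max = M/(n_e·A·√(4πDt)), so D = M²/(4πt·(n_e·A·C_max)²).
n_e·A·C_max = 0.28 × 3.70 × 2.95 = 3.056 kg/m.
D = 26.4²/(4π × 44.9 × 3.056²) = 0.132 m²/day.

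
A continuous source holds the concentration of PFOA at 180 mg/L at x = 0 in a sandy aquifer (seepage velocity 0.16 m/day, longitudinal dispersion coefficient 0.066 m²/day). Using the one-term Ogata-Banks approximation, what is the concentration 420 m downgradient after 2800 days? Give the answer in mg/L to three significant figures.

For a continuous step input, C/C₀ ≈ ½·erfc((x−vt)/(2√(Dt))).
vt = 0.16 × 2800 = 448 m and 2√(Dt) = 2√(0.066 × 2800) = 27.19 m.
Argument (x−vt)/(2√(Dt)) = (420 − 448)/27.19 = -1.030; ½·erfc(-1.030) = 0.9274.
C = 180 × 0.9274 = 167 mg/L.

167 mg/L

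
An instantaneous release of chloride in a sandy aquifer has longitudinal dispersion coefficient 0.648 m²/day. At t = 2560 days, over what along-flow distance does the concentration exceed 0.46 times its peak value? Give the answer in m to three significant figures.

The plume is Gaussian with σ = √(2Dt) = √(2 × 0.648 × 2560) = 57.60 m.
C/C_peak = exp(−Δx²/(2σ²)) = 0.46 ⇒ Δx = σ·√(−2 ln 0.46) = 57.60 × 1.246 = 71.77 m.
Width = 2Δx = 144 m.

144 m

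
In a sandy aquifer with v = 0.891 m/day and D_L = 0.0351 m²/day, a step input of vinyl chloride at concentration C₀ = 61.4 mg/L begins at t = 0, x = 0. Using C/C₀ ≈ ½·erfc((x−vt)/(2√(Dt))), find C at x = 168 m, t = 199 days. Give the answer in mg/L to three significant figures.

For a continuous step input, C/C₀ ≈ ½·erfc((x−vt)/(2√(Dt))).
vt = 0.891 × 199 = 177.309 m and 2√(Dt) = 2√(0.0351 × 199) = 5.286 m.
Argument (x−vt)/(2√(Dt)) = (168 − 177.309)/5.286 = -1.761; ½·erfc(-1.761) = 0.9936.
C = 61.4 × 0.9936 = 61.0 mg/L.

61.0 mg/L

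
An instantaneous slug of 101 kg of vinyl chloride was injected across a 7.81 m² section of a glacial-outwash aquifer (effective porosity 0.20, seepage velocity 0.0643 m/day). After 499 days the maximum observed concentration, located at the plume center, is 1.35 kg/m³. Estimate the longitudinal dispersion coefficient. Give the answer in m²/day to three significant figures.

At the plume center C_max = M/(n_e·A·√(4πDt)), so D = M²/(4πt·(n_e·A·C_max)²).
n_e·A·C_max = 0.20 × 7.81 × 1.35 = 2.109 kg/m.
D = 101²/(4π × 499 × 2.109²) = 0.366 m²/day.

0.366 m²/day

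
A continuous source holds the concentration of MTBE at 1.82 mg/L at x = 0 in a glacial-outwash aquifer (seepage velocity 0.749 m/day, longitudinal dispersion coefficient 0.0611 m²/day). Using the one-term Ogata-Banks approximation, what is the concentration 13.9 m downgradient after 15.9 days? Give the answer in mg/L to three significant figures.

0.139 mg/L

For a continuous step input, C/C₀ ≈ ½·erfc((x−vt)/(2√(Dt))).
vt = 0.749 × 15.9 = 11.9091 m and 2√(Dt) = 2√(0.0611 × 15.9) = 1.971 m.
Argument (x−vt)/(2√(Dt)) = (13.9 − 11.9091)/1.971 = 1.010; ½·erfc(1.010) = 0.07659.
C = 1.82 × 0.07659 = 0.139 mg/L.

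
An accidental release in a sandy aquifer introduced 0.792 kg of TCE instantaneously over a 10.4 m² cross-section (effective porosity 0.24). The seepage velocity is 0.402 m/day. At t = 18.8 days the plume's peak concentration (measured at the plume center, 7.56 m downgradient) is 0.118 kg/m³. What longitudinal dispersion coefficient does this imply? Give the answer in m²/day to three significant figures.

At the plume center C_max = M/(n_e·A·√(4πDt)), so D = M²/(4πt·(n_e·A·C_max)²).
n_e·A·C_max = 0.24 × 10.4 × 0.118 = 0.2945 kg/m.
D = 0.792²/(4π × 18.8 × 0.2945²) = 0.0306 m²/day.

0.0306 m²/day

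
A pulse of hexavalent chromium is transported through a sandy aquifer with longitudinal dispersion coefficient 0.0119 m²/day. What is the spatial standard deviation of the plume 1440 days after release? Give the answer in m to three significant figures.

Dispersive spreading gives a Gaussian with σ² = 2Dt; advection only shifts the center.
σ = √(2 × 0.0119 × 1440) = 5.85 m.

5.85 m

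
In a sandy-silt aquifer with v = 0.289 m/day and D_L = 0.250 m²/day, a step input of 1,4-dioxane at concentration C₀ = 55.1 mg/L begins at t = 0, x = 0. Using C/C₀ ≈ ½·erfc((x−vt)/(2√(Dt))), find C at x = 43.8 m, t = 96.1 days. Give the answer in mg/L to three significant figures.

For a continuous step input, C/C₀ ≈ ½·erfc((x−vt)/(2√(Dt))).
vt = 0.289 × 96.1 = 27.7729 m and 2√(Dt) = 2√(0.250 × 96.1) = 9.803 m.
Argument (x−vt)/(2√(Dt)) = (43.8 − 27.7729)/9.803 = 1.635; ½·erfc(1.635) = 0.01038.
C = 55.1 × 0.01038 = 0.572 mg/L.

0.572 mg/L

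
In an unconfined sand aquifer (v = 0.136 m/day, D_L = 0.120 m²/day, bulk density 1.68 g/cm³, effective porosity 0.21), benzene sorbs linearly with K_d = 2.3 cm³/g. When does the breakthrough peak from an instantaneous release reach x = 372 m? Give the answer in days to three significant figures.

Retardation factor R = 1 + ρ_b·K_d/n = 1 + 1.68 × 2.3/0.21 = 19.40.
Sorption retards both mechanisms: v_R = v/R = 0.007010 m/day, D_R = D/R = 0.006186 m²/day.
Peak time from v_R²t² + 2D_R t − x² = 0: t = (√(D_R² + v_R²x²) − D_R)/v_R².
√(D_R² + v_R²x²) = √(0.006186² + 0.007010² × 372²) = 2.608; v_R² = 4.914e-05.
t = (2.608 − 0.006186)/4.914e-05 = 52900 days.

52900 days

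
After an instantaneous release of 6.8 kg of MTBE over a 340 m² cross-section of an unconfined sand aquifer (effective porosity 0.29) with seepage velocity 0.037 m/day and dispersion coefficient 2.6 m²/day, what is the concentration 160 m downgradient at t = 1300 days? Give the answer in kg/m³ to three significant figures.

0.000133 kg/m³

For an instantaneous plane source, C(x,t) = M/(n_e·A·√(4πDt)) · exp(−(x−vt)²/(4Dt)), with n_e·A the pore (flow) area.
Plume center vt = 0.037 × 1300 = 48.1 m, so the well at 160 m is 111.9 m downgradient of the peak.
√(4πDt) = 206.1 m, giving peak height M/(n_e·A·√(4πDt)) = 6.8/(0.29 × 340 × 206.1) = 0.0003346 kg/m³.
(x−vt)²/(4Dt) = (111.9)²/(4 × 2.6 × 1300) = 0.9262; exp(−0.9262) = 0.3961.
C = 0.0003346 × 0.3961 = 0.000133 kg/m³.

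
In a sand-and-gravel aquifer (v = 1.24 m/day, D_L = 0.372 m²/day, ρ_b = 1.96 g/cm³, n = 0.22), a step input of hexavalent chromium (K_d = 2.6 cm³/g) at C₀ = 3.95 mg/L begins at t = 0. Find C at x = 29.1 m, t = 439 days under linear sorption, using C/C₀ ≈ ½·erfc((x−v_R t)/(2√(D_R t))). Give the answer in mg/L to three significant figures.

Retardation factor R = 1 + ρ_b·K_d/n = 1 + 1.96 × 2.6/0.22 = 24.16.
Sorption retards both mechanisms: v_R = v/R = 0.05132 m/day, D_R = D/R = 0.01540 m²/day.
v_R·t = 0.05132 × 439 = 22.52948 m; 2√(D_R t) = 5.200 m; argument = (29.1 − 22.52948)/5.200 = 1.264.
C = C₀ × ½·erfc(1.264) = 3.95 × 0.03692 = 0.146 mg/L.

0.146 mg/L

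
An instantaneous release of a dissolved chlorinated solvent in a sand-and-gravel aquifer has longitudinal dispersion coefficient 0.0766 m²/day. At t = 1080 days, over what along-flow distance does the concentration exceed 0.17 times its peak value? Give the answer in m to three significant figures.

48.4 m

The plume is Gaussian with σ = √(2Dt) = √(2 × 0.0766 × 1080) = 12.86 m.
C/C_peak = exp(−Δx²/(2σ²)) = 0.17 ⇒ Δx = σ·√(−2 ln 0.17) = 12.86 × 1.883 = 24.22 m.
Width = 2Δx = 48.4 m.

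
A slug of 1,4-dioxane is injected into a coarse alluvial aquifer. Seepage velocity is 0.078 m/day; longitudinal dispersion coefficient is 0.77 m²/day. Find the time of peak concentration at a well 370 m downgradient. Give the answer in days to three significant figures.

4620 days

For the 1D instantaneous-source solution, setting ∂C/∂t = 0 at fixed x gives v²t² + 2Dt − x² = 0, so t = (√(D² + v²x²) − D)/v².
√(D² + v²x²) = √(0.77² + 0.078² × 370²) = 28.87; v² = 0.006084.
t = (28.87 − 0.77)/0.006084 = 4620 days (vs. the pure-advection estimate x/v = 4740 d).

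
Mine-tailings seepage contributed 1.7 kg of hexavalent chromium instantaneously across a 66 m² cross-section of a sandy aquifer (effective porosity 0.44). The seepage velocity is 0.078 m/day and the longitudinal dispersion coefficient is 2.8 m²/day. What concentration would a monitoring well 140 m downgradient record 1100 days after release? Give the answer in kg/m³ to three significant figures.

For an instantaneous plane source, C(x,t) = M/(n_e·A·√(4πDt)) · exp(−(x−vt)²/(4Dt)), with n_e·A the pore (flow) area.
Plume center vt = 0.078 × 1100 = 85.8 m, so the well at 140 m is 54.2 m downgradient of the peak.
√(4πDt) = 196.7 m, giving peak height M/(n_e·A·√(4πDt)) = 1.7/(0.44 × 66 × 196.7) = 0.0002976 kg/m³.
(x−vt)²/(4Dt) = (54.2)²/(4 × 2.8 × 1100) = 0.2384; exp(−0.2384) = 0.7879.
C = 0.0002976 × 0.7879 = 0.000234 kg/m³.

0.000234 kg/m³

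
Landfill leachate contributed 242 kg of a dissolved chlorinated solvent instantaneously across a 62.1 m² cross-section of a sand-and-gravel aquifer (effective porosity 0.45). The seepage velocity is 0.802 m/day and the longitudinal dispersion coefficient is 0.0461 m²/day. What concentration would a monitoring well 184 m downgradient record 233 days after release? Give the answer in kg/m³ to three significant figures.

0.616 kg/m³

For an instantaneous plane source, C(x,t) = M/(n_e·A·√(4πDt)) · exp(−(x−vt)²/(4Dt)), with n_e·A the pore (flow) area.
Plume center vt = 0.802 × 233 = 186.866 m, so the well at 184 m is 2.866 m upgradient of the peak.
√(4πDt) = 11.62 m, giving peak height M/(n_e·A·√(4πDt)) = 242/(0.45 × 62.1 × 11.62) = 0.7453 kg/m³.
(x−vt)²/(4Dt) = (-2.866)²/(4 × 0.0461 × 233) = 0.1912; exp(−0.1912) = 0.8260.
C = 0.7453 × 0.8260 = 0.616 kg/m³.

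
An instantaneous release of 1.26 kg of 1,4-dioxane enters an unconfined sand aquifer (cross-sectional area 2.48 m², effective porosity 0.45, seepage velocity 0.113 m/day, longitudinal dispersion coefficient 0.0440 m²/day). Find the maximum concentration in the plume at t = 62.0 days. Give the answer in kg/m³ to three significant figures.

0.193 kg/m³

The peak of an instantaneous 1D plume sits at x = vt; there the Gaussian factor is 1 and C_max = M/(n_e·A·√(4πDt)), where n_e·A is the pore area the mass is dissolved in.
√(4πDt) = √(4π × 0.0440 × 62.0) = 5.855 m, so C_max = 1.26/(0.45 × 2.48 × 5.855) = 0.193 kg/m³.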